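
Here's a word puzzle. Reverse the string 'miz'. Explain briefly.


Reverse 'miz' character by character: 'zim'.

zim


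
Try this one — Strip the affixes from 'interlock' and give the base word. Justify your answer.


Remove prefix 'inter' from 'interlock' to get root 'lock'.

lock


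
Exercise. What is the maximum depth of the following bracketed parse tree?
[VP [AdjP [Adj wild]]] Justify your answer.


Count bracket nesting levels:
'[' at pos 0: depth = 1
'[' at pos 4: depth = 2
'[' at pos 10: depth = 3
Maximum depth reached: 3

3


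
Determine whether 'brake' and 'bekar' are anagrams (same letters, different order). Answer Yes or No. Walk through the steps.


Sorted letters of 'brake': 'abekr'
Sorted letters of 'bekar': 'abekr'
They match.

Yes


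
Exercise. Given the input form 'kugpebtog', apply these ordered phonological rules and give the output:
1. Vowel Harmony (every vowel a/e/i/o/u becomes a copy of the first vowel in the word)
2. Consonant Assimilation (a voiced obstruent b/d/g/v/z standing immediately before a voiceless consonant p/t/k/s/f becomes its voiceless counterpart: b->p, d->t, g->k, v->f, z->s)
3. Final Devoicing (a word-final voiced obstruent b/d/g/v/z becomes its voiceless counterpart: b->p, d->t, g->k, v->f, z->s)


Starting form: 'kugpebtog'
Rule 1: Vowel Harmony: all vowels become 'u' (matching first vowel). 'kugpebtog' -> 'kugpubtug'
Rule 2: Consonant Assimilation: voiced obstruent before voiceless consonant becomes voiceless ('gp' -> 'kp', 'bt' -> 'pt'). 'kugpubtug' -> 'kukpuptug'
Rule 3: Final Devoicing: word-final voiced obstruent 'g' becomes voiceless 'k'. 'kukpuptug' -> 'kukpuptuk'
Final form: 'kukpuptuk'

kukpuptuk


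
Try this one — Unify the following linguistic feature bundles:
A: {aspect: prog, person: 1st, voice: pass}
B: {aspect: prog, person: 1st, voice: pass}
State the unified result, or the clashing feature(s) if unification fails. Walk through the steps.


Compare features:
aspect: A=prog vs B=prog -> unified: prog
person: A=1st vs B=1st -> unified: 1st
voice: A=pass vs B=pass -> unified: pass
No clashes found.

Unified: {aspect: prog, person: 1st, voice: pass}


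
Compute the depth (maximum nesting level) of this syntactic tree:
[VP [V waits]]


Count bracket nesting levels:
'[' at pos 0: depth = 1
'[' at pos 4: depth = 2
Maximum depth reached: 2

2


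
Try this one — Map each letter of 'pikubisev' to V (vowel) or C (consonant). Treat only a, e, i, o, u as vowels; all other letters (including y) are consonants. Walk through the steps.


Letter mapping: p = C, i = V, k = C, u = V, b = C, i = V, s = C, e = V, v = C.

CVCVCVCVC


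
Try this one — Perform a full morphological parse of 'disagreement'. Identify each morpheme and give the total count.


Step 1: Identify prefix: 'dis' (meaning: not/apart)
Step 2: Identify root: 'agree'
Step 3: Identify suffix(es): 'ment'
Decomposition: dis- (prefix: not/apart) + agree (root) + -ment (suffix: action/result)
Total morphemes: 3

3 morphemes (dis- (prefix: not/apart) + agree (root) + -ment (suffix: action/result))


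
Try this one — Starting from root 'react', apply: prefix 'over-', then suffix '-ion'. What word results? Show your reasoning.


Step 1: Add prefix 'over-' to 'react' = 'overreact'
Step 2: Add suffix '-ion' to 'overreact' = 'overreaction'

overreaction


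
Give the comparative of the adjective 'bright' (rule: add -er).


Apply comparative formation (add -er): 'bright' -> 'brighter'.

brighter


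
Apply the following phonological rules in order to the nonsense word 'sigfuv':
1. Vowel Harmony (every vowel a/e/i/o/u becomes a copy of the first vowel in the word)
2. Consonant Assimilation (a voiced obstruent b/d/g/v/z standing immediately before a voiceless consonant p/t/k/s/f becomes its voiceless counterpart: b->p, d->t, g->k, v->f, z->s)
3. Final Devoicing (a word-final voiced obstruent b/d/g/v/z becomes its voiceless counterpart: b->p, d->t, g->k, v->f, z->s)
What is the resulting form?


Starting form: 'sigfuv'
Rule 1: Vowel Harmony: all vowels become 'i' (matching first vowel). 'sigfuv' -> 'sigfiv'
Rule 2: Consonant Assimilation: voiced obstruent before voiceless consonant becomes voiceless ('gf' -> 'kf'). 'sigfiv' -> 'sikfiv'
Rule 3: Final Devoicing: word-final voiced obstruent 'v' becomes voiceless 'f'. 'sikfiv' -> 'sikfif'
Final form: 'sikfif'

sikfif


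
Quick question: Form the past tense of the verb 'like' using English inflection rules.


Apply rule: Add -d (word ends in -e). 'like' becomes 'liked'.

liked


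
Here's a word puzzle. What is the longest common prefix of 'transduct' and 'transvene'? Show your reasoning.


Compare from the start: 5 characters match: 'trans'. Mismatch at position 6: 'd' vs 'v'.

trans


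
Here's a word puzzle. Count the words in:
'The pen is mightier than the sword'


Split into words: The | pen | is | mightier | than | the | sword = 7 words.

7


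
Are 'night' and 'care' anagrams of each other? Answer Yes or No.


Sorted letters of 'night': 'ghint'
Sorted letters of 'care': 'acer'
They do not match.

No


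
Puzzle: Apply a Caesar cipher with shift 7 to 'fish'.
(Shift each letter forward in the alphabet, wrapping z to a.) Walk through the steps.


Shift each letter by 7: f -> m, i -> p, s -> z, h -> o. Result: 'mpzo'.

mpzo


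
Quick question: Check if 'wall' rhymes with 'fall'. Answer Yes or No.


Rime (stressed vowel + following sounds) of 'wall': -all = /ɔːl/
Rime of 'fall': -all = /ɔːl/
/ɔːl/ and /ɔːl/ are the same ending sound, so the words rhyme.

Yes


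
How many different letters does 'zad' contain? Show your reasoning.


Unique letters in 'zad': {a, d, z} = 3 distinct letters.

3


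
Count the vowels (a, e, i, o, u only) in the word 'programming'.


Vowels in 'programming': o, a, i = 3 vowels.

3


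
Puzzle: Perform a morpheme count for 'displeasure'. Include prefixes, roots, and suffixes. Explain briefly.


Decomposition: dis- (prefix) + please (root) + -ure (suffix) = 3 morpheme(s)

3 morphemes


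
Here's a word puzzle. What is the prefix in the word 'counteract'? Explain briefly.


The word 'counteract' = 'counter' (prefix) + 'act' (root). The prefix is 'counter'.

counter


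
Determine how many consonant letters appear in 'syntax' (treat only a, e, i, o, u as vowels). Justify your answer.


Consonants in 'syntax': s, y, n, t, x = 5 consonants.

5


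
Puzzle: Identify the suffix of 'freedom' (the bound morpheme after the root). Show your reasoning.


The word 'freedom' = 'free' (root) + '-dom' (suffix). The suffix is '-dom'.

dom


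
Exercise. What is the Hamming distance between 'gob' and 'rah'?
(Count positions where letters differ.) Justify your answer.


Alignment:
Position 1: 'g' vs 'r' = DIFFER
Position 2: 'o' vs 'a' = DIFFER
Position 3: 'b' vs 'h' = DIFFER
Total differences: 3

3


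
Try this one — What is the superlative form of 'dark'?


Apply superlative formation (add -est): 'dark' -> 'darkest'.

darkest


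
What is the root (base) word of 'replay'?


Remove prefix 're' from 'replay' to get root 'play'.

play


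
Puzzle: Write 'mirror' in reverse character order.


Reverse 'mirror' character by character: 'rorrim'.

rorrim


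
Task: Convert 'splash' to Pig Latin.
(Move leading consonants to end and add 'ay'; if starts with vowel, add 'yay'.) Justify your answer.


'splash': move consonant cluster 'spl' to end and add 'ay': 'ashsplay'.

ashsplay


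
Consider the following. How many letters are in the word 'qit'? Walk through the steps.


Spell out 'qit' and number each letter: q(1), i(2), t(3). Total: 3 letters.

3


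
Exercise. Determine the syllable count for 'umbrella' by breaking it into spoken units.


Break 'umbrella' into syllables: um-brel-la -> um | brel | la = 3 syllables

3 syllables


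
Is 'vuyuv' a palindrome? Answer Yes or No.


Forward: 'vuyuv'
Reversed: 'vuyuv'
They are identical.

Yes


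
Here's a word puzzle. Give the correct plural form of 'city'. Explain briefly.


Apply rule: Change -y to -ies (consonant + y). 'city' becomes 'cities'.

cities


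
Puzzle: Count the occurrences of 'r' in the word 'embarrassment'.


Letter 'r' in 'embarrassment': found at position(s) 5, 6 = 2 occurrence(s).

2


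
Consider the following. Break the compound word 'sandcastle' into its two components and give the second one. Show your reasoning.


Split 'sandcastle' into 'sand' + 'castle'. The second part is 'castle'.

castle


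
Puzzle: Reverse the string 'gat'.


Reverse 'gat' character by character: 'tag'.

tag


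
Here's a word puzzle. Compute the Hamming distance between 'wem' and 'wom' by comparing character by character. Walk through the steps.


Alignment:
Position 1: 'w' vs 'w' = match
Position 2: 'e' vs 'o' = DIFFER
Position 3: 'm' vs 'm' = match
Total differences: 1

1


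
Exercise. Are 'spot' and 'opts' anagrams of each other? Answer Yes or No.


Sorted letters of 'spot': 'opst'
Sorted letters of 'opts': 'opst'
They match.

Yes


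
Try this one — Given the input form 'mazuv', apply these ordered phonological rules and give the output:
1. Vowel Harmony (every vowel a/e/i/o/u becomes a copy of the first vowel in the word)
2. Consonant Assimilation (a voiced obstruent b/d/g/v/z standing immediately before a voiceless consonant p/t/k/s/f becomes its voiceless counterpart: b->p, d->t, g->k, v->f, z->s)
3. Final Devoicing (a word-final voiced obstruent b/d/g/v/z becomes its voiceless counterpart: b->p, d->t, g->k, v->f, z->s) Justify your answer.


Starting form: 'mazuv'
Rule 1: Vowel Harmony: all vowels become 'a' (matching first vowel). 'mazuv' -> 'mazav'
Rule 2: Consonant Assimilation: no voiced obstruent (b/d/g/v/z) stands immediately before a voiceless consonant (p/t/k/s/f). No change.
Rule 3: Final Devoicing: word-final voiced obstruent 'v' becomes voiceless 'f'. 'mazav' -> 'mazaf'
Final form: 'mazaf'

mazaf


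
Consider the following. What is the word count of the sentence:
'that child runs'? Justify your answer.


Split into words: that | child | runs = 3 words.

3


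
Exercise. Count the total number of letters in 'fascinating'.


Spell out 'fascinating' and number each letter: f(1), a(2), s(3), c(4), i(5), n(6), a(7), t(8), i(9), n(10), g(11). Total: 11 letters.

11


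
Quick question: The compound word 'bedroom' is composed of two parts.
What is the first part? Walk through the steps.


Split 'bedroom' into 'bed' + 'room'. The first part is 'bed'.

bed


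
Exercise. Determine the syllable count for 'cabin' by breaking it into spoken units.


Break 'cabin' into syllables: cab-in -> cab | in = 2 syllables

2 syllables


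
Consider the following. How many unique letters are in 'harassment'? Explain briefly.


Unique letters in 'harassment': {a, e, h, m, n, r, s, t} = 8 distinct letters.

8


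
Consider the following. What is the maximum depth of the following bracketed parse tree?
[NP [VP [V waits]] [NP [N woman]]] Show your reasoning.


Count bracket nesting levels:
'[' at pos 0: depth = 1
'[' at pos 4: depth = 2
'[' at pos 8: depth = 3
'[' at pos 19: depth = 2
'[' at pos 23: depth = 3
Maximum depth reached: 3

3


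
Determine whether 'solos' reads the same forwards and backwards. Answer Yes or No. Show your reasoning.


Forward: 'solos'
Reversed: 'solos'
They are identical.

Yes


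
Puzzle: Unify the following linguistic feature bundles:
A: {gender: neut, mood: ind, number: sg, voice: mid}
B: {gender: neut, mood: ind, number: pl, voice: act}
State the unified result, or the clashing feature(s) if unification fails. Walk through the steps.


Compare features:
gender: A=neut vs B=neut -> unified: neut
mood: A=ind vs B=ind -> unified: ind
number: A=sg vs B=pl -> CLASH
voice: A=mid vs B=act -> CLASH
Clashes detected on features 'number' (sg vs pl) and 'voice' (mid vs act); unification fails.

CLASH on 'number' (sg vs pl) and 'voice' (mid vs act)


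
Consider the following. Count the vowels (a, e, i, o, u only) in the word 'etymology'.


Vowels in 'etymology': e, o, o = 3 vowels.

3


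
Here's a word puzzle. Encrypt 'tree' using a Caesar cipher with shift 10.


Shift each letter by 10: t -> d, r -> b, e -> o, e -> o. Result: 'dboo'.

dboo


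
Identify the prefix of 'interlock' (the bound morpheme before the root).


The word 'interlock' = 'inter' (prefix) + 'lock' (root). The prefix is 'inter'.

inter


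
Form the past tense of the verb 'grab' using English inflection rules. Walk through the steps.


Apply rule: Double final consonant and add -ed. 'grab' becomes 'grabbed'.

grabbed


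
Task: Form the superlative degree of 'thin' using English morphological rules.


Apply superlative formation (double final consonant, add -est): 'thin' -> 'thinnest'.

thinnest


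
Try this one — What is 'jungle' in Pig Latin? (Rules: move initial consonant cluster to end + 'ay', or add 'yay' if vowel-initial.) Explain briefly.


'jungle': move consonant cluster 'j' to end and add 'ay': 'unglejay'.

unglejay


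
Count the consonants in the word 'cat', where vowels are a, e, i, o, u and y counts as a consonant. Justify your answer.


Consonants in 'cat': c, t = 2 consonants.

2


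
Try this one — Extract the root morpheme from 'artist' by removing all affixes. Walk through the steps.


Remove suffix '-ist' from 'artist' to get root 'art'.

art


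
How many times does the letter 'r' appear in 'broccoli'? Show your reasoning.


Letter 'r' in 'broccoli': found at position(s) 2 = 1 occurrence(s).

1


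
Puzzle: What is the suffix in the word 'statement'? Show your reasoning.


The word 'statement' = 'state' (root) + '-ment' (suffix). The suffix is '-ment'.

ment


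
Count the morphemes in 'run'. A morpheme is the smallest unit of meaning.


Decomposition: run (free morpheme) = 1 morpheme(s)

1 morphemes


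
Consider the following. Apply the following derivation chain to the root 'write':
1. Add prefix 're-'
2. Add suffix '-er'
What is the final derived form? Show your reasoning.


Step 1: Add prefix 're-' to 'write' = 'rewrite'
Step 2: Add suffix '-er' to 'rewrite' = 'rewriter'

rewriter


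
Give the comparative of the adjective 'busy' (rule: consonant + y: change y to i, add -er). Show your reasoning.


Apply comparative formation (consonant + y: change y to i, add -er): 'busy' -> 'busier'.

busier


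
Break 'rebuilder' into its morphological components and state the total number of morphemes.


Step 1: Identify prefix: 're' (meaning: again)
Step 2: Identify root: 'build'
Step 3: Identify suffix(es): 'er'
Decomposition: re- (prefix: again) + build (root) + -er (suffix: one who)
Total morphemes: 3

3 morphemes (re- (prefix: again) + build (root) + -er (suffix: one who))


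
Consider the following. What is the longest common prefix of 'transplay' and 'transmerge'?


Compare from the start: 5 characters match: 'trans'. Mismatch at position 6: 'p' vs 'm'.

trans


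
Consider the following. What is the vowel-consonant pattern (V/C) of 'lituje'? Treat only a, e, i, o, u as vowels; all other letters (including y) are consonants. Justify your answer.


Letter mapping: l = C, i = V, t = C, u = V, j = C, e = V.

CVCVCV


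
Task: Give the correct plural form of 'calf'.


Apply rule: Change -f to -ves. 'calf' becomes 'calves'.

calves


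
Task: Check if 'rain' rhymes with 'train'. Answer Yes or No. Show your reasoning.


Rime (stressed vowel + following sounds) of 'rain': -ain = /eɪn/
Rime of 'train': -ain = /eɪn/
/eɪn/ and /eɪn/ are the same ending sound, so the words rhyme.

Yes


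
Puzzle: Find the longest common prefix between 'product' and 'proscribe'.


Compare from the start: 3 characters match: 'pro'. Mismatch at position 4: 'd' vs 's'.

pro


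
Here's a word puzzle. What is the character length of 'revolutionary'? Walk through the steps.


Spell out 'revolutionary' and number each letter: r(1), e(2), v(3), o(4), l(5), u(6), t(7), i(8), o(9), n(10), a(11), r(12), y(13). Total: 13 letters.

13


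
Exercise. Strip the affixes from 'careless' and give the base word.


Remove suffix '-less' from 'careless' to get root 'care'.

care


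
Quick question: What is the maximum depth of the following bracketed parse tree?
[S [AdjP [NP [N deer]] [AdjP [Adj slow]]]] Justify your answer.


Count bracket nesting levels:
'[' at pos 0: depth = 1
'[' at pos 3: depth = 2
'[' at pos 9: depth = 3
'[' at pos 13: depth = 4
'[' at pos 23: depth = 3
'[' at pos 29: depth = 4
Maximum depth reached: 4

4


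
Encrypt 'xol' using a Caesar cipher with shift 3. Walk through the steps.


Shift each letter by 3: x -> a, o -> r, l -> o. Result: 'aro'.

aro


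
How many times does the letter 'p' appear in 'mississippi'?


Letter 'p' in 'mississippi': found at position(s) 9, 10 = 2 occurrence(s).

2


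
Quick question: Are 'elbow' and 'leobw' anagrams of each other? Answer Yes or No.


Sorted letters of 'elbow': 'below'
Sorted letters of 'leobw': 'below'
They match.

Yes


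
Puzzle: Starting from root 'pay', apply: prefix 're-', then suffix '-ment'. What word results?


Step 1: Add prefix 're-' to 'pay' = 'repay'
Step 2: Add suffix '-ment' to 'repay' = 'repayment'

repayment


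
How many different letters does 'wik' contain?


Unique letters in 'wik': {i, k, w} = 3 distinct letters.

3


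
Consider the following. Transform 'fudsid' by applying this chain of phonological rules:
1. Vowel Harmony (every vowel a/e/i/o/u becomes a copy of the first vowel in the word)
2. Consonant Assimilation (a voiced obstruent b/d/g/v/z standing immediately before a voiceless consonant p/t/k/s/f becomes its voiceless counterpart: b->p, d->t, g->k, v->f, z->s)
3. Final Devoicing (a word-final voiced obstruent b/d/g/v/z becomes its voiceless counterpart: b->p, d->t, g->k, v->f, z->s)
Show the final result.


Starting form: 'fudsid'
Rule 1: Vowel Harmony: all vowels become 'u' (matching first vowel). 'fudsid' -> 'fudsud'
Rule 2: Consonant Assimilation: voiced obstruent before voiceless consonant becomes voiceless ('ds' -> 'ts'). 'fudsud' -> 'futsud'
Rule 3: Final Devoicing: word-final voiced obstruent 'd' becomes voiceless 't'. 'futsud' -> 'futsut'
Final form: 'futsut'

futsut


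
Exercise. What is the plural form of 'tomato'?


Apply rule: Add -es (consonant + o). 'tomato' becomes 'tomatoes'.

tomatoes


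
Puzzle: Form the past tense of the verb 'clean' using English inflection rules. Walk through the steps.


Apply rule: Add -ed. 'clean' becomes 'cleaned'.

cleaned


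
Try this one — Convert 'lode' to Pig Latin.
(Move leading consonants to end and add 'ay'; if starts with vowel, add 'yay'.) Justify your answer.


'lode': move consonant cluster 'l' to end and add 'ay': 'odelay'.

odelay


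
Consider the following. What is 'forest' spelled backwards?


Reverse 'forest' character by character: 'tserof'.

tserof


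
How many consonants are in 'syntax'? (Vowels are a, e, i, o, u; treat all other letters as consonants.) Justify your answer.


Consonants in 'syntax': s, y, n, t, x = 5 consonants.

5


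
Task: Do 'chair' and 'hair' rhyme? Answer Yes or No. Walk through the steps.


Rime (stressed vowel + following sounds) of 'chair': -air = /ɛər/
Rime of 'hair': -air = /ɛər/
/ɛər/ and /ɛər/ are the same ending sound, so the words rhyme.

Yes


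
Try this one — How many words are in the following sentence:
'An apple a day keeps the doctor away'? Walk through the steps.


Split into words: An | apple | a | day | keeps | the | doctor | away = 8 words.

8


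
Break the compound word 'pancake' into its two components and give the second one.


Split 'pancake' into 'pan' + 'cake'. The second part is 'cake'.

cake


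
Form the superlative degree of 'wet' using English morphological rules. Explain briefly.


Apply superlative formation (double final consonant, add -est): 'wet' -> 'wettest'.

wettest


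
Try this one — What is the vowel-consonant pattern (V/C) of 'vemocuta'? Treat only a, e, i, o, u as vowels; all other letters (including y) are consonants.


Letter mapping: v = C, e = V, m = C, o = V, c = C, u = V, t = C, a = V.

CVCVCVCV


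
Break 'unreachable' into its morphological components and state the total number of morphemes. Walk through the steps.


Step 1: Identify prefix: 'un' (meaning: not/reverse)
Step 2: Identify root: 'reach'
Step 3: Identify suffix(es): 'able'
Decomposition: un- (prefix: not/reverse) + reach (root) + -able (suffix: capable of)
Total morphemes: 3

3 morphemes (un- (prefix: not/reverse) + reach (root) + -able (suffix: capable of))


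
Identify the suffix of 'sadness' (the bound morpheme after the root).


The word 'sadness' = 'sad' (root) + '-ness' (suffix). The suffix is '-ness'.

ness


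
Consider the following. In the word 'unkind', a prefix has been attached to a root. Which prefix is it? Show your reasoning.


The word 'unkind' = 'un' (prefix) + 'kind' (root). The prefix is 'un'.

un


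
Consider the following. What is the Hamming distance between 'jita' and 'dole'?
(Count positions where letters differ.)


Alignment:
Position 1: 'j' vs 'd' = DIFFER
Position 2: 'i' vs 'o' = DIFFER
Position 3: 't' vs 'l' = DIFFER
Position 4: 'a' vs 'e' = DIFFER
Total differences: 4

4


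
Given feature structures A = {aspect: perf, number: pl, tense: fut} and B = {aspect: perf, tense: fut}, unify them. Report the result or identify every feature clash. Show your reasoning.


Compare features:
aspect: A=perf vs B=perf -> unified: perf
number: A=pl vs B=_ -> unified: pl
tense: A=fut vs B=fut -> unified: fut
No clashes found.

Unified: {aspect: perf, number: pl, tense: fut}


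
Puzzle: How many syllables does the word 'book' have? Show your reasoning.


Break 'book' into syllables: book -> book = 1 syllable

1 syllable


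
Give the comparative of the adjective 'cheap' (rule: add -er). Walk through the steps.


Apply comparative formation (add -er): 'cheap' -> 'cheaper'.

cheaper


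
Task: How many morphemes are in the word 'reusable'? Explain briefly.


Decomposition: re- (prefix) + use (root) + -able (suffix) = 3 morpheme(s)

3 morphemes


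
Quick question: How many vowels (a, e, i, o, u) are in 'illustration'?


Vowels in 'illustration': i, u, a, i, o = 5 vowels.

5


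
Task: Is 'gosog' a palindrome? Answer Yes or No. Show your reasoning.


Forward: 'gosog'
Reversed: 'gosog'
They are identical.

Yes


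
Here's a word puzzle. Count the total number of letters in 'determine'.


Spell out 'determine' and number each letter: d(1), e(2), t(3), e(4), r(5), m(6), i(7), n(8), e(9). Total: 9 letters.

9


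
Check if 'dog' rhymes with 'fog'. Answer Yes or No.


Rime (stressed vowel + following sounds) of 'dog': -og = /ɒg/
Rime of 'fog': -og = /ɒg/
/ɒg/ and /ɒg/ are the same ending sound, so the words rhyme.

Yes


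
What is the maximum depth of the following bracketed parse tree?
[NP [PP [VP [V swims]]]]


Count bracket nesting levels:
'[' at pos 0: depth = 1
'[' at pos 4: depth = 2
'[' at pos 8: depth = 3
'[' at pos 12: depth = 4
Maximum depth reached: 4

4


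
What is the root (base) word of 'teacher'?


Remove suffix '-er' from 'teacher' to get root 'teach'.

teach


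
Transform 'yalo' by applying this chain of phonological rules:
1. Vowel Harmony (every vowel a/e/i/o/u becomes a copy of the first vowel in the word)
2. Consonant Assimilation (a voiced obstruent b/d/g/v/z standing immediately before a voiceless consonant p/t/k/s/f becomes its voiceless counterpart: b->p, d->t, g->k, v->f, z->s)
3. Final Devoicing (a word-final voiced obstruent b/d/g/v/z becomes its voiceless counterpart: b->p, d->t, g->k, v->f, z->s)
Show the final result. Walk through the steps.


Starting form: 'yalo'
Rule 1: Vowel Harmony: all vowels become 'a' (matching first vowel). 'yalo' -> 'yala'
Rule 2: Consonant Assimilation: no voiced obstruent (b/d/g/v/z) stands immediately before a voiceless consonant (p/t/k/s/f). No change.
Rule 3: Final Devoicing: the word ends in the vowel 'a', not a consonant. No change.
Final form: 'yala'

yala


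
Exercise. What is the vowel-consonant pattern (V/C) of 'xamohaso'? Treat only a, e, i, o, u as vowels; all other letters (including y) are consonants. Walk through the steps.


Letter mapping: x = C, a = V, m = C, o = V, h = C, a = V, s = C, o = V.

CVCVCVCV


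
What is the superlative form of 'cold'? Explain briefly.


Apply superlative formation (add -est): 'cold' -> 'coldest'.

coldest


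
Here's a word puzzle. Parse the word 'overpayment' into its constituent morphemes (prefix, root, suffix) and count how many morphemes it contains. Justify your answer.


Step 1: Identify prefix: 'over' (meaning: excessively)
Step 2: Identify root: 'pay'
Step 3: Identify suffix(es): 'ment'
Decomposition: over- (prefix: excessively) + pay (root) + -ment (suffix: action/result)
Total morphemes: 3

3 morphemes (over- (prefix: excessively) + pay (root) + -ment (suffix: action/result))


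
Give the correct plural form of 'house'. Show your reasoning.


Apply rule: Add -s. 'house' becomes 'houses'.

houses


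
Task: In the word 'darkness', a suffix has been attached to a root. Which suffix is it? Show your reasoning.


The word 'darkness' = 'dark' (root) + '-ness' (suffix). The suffix is '-ness'.

ness


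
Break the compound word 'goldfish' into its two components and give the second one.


Split 'goldfish' into 'gold' + 'fish'. The second part is 'fish'.

fish


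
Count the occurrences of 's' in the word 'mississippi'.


Letter 's' in 'mississippi': found at position(s) 3, 4, 6, 7 = 4 occurrence(s).

4


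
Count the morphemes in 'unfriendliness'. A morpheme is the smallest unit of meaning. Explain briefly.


Decomposition: un- (prefix) + friend (root) + -ly (suffix) + -ness (suffix) = 4 morpheme(s)

4 morphemes


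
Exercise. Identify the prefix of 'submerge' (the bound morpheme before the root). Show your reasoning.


The word 'submerge' = 'sub' (prefix) + 'merge' (root). The prefix is 'sub'.

sub


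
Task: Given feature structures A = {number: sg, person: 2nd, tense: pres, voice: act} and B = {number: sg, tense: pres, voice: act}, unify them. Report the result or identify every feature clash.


Compare features:
number: A=sg vs B=sg -> unified: sg
person: A=2nd vs B=_ -> unified: 2nd
tense: A=pres vs B=pres -> unified: pres
voice: A=act vs B=act -> unified: act
No clashes found.

Unified: {number: sg, person: 2nd, tense: pres, voice: act}


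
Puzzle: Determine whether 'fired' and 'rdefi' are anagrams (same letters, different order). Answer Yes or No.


Sorted letters of 'fired': 'defir'
Sorted letters of 'rdefi': 'defir'
They match.

Yes


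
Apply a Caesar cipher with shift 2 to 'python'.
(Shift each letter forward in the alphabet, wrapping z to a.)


Shift each letter by 2: p -> r, y -> a, t -> v, h -> j, o -> q, n -> p. Result: 'ravjqp'.

ravjqp


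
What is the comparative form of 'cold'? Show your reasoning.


Apply comparative formation (add -er): 'cold' -> 'colder'.

colder


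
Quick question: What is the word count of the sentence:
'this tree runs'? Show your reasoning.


Split into words: this | tree | runs = 3 words.

3


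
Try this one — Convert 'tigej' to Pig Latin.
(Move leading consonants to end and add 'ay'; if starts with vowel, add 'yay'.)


'tigej': move consonant cluster 't' to end and add 'ay': 'igejtay'.

igejtay


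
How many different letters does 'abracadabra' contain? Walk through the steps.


Unique letters in 'abracadabra': {a, b, c, d, r} = 5 distinct letters.

5


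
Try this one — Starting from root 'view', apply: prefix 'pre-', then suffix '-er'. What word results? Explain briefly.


Step 1: Add prefix 'pre-' to 'view' = 'preview'
Step 2: Add suffix '-er' to 'preview' = 'previewer'

previewer


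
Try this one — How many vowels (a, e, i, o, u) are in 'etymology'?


Vowels in 'etymology': e, o, o = 3 vowels.

3


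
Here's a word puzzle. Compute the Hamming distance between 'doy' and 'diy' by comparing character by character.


Alignment:
Position 1: 'd' vs 'd' = match
Position 2: 'o' vs 'i' = DIFFER
Position 3: 'y' vs 'y' = match
Total differences: 1

1


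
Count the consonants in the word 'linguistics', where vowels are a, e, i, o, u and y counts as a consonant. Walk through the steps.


Consonants in 'linguistics': l, n, g, s, t, c, s = 7 consonants.

7


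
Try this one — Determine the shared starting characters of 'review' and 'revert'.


Compare from the start: 3 characters match: 'rev'. Mismatch at position 4: 'i' vs 'e'.

rev


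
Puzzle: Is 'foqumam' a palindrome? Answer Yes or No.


Forward: 'foqumam'
Reversed: 'mamuqof'
They differ.

No


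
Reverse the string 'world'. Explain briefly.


Reverse 'world' character by character: 'dlrow'.

dlrow


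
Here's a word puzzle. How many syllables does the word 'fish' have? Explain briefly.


Break 'fish' into syllables: fish -> fish = 1 syllable

1 syllable


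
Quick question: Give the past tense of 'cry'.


Apply rule: Change -y to -ied. 'cry' becomes 'cried'.

cried


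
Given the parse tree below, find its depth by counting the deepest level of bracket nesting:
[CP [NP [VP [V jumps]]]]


Count bracket nesting levels:
'[' at pos 0: depth = 1
'[' at pos 4: depth = 2
'[' at pos 8: depth = 3
'[' at pos 12: depth = 4
Maximum depth reached: 4

4


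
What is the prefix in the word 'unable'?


The word 'unable' = 'un' (prefix) + 'able' (root). The prefix is 'un'.

un


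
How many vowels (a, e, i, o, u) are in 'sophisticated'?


Vowels in 'sophisticated': o, i, i, a, e = 5 vowels.

5


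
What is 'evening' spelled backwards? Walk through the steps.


Reverse 'evening' character by character: 'gnineve'.

gnineve


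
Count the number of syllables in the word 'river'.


Break 'river' into syllables: riv-er -> riv | er = 2 syllables

2 syllables


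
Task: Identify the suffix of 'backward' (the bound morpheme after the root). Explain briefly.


The word 'backward' = 'back' (root) + '-ward' (suffix). The suffix is '-ward'.

ward


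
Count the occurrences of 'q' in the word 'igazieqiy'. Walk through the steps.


Letter 'q' in 'igazieqiy': found at position(s) 7 = 1 occurrence(s).

1


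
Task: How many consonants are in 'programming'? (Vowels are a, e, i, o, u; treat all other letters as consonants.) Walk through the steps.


Consonants in 'programming': p, r, g, r, m, m, n, g = 8 consonants.

8


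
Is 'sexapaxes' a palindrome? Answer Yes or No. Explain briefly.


Forward: 'sexapaxes'
Reversed: 'sexapaxes'
They are identical.

Yes


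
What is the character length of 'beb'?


Spell out 'beb' and number each letter: b(1), e(2), b(3). Total: 3 letters.

3


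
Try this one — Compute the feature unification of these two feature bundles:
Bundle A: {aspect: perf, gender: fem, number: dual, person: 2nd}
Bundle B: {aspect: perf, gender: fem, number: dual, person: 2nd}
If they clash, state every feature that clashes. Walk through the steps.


Compare features:
aspect: A=perf vs B=perf -> unified: perf
gender: A=fem vs B=fem -> unified: fem
number: A=dual vs B=dual -> unified: dual
person: A=2nd vs B=2nd -> unified: 2nd
No clashes found.

Unified: {aspect: perf, gender: fem, number: dual, person: 2nd}


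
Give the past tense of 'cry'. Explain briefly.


Apply rule: Change -y to -ied. 'cry' becomes 'cried'.

cried


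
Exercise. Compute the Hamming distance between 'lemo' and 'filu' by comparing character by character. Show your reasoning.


Alignment:
Position 1: 'l' vs 'f' = DIFFER
Position 2: 'e' vs 'i' = DIFFER
Position 3: 'm' vs 'l' = DIFFER
Position 4: 'o' vs 'u' = DIFFER
Total differences: 4

4


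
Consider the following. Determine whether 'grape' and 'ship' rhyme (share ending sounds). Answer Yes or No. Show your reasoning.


Rime (stressed vowel + following sounds) of 'grape': -ape = /eɪp/
Rime of 'ship': -ip = /ɪp/
/eɪp/ and /ɪp/ are different ending sounds, so the words do not rhyme.

No


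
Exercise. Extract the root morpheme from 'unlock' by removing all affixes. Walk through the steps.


Remove prefix 'un' from 'unlock' to get root 'lock'.

lock


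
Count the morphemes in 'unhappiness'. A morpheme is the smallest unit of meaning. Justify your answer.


Decomposition: un- (prefix) + happy (root) + -ness (suffix) = 3 morpheme(s)

3 morphemes


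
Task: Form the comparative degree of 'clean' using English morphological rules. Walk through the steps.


Apply comparative formation (add -er): 'clean' -> 'cleaner'.

cleaner


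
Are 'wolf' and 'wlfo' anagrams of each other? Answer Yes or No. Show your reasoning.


Sorted letters of 'wolf': 'flow'
Sorted letters of 'wlfo': 'flow'
They match.

Yes


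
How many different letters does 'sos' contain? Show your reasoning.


Unique letters in 'sos': {o, s} = 2 distinct letters.

2


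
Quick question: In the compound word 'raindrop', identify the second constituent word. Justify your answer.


Split 'raindrop' into 'rain' + 'drop'. The second part is 'drop'.

drop


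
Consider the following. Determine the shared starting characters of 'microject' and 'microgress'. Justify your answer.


Compare from the start: 5 characters match: 'micro'. Mismatch at position 6: 'j' vs 'g'.

micro


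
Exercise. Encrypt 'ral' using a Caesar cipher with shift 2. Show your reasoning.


Shift each letter by 2: r -> t, a -> c, l -> n. Result: 'tcn'.

tcn


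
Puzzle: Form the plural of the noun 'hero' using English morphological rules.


Apply rule: Add -es (consonant + o). 'hero' becomes 'heroes'.

heroes


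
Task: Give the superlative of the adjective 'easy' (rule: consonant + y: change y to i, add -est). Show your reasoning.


Apply superlative formation (consonant + y: change y to i, add -est): 'easy' -> 'easiest'.

easiest


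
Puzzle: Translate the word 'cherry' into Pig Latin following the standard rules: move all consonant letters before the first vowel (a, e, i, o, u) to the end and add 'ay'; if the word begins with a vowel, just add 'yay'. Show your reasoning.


'cherry': move consonant cluster 'ch' to end and add 'ay': 'errychay'.

errychay


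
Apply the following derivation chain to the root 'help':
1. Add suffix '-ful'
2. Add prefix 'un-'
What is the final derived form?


Step 1: Add suffix '-ful' to 'help' = 'helpful'
Step 2: Add prefix 'un-' to 'helpful' = 'unhelpful'

unhelpful


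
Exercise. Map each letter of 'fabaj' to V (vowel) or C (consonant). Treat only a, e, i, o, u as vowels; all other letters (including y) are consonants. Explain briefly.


Letter mapping: f = C, a = V, b = C, a = V, j = C.

CVCVC


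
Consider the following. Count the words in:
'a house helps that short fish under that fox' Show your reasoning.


Split into words: a | house | helps | that | short | fish | under | that | fox = 9 words.

9


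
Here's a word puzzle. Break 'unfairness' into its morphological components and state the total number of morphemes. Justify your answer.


Step 1: Identify prefix: 'un' (meaning: not/reverse)
Step 2: Identify root: 'fair'
Step 3: Identify suffix(es): 'ness'
Decomposition: un- (prefix: not/reverse) + fair (root) + -ness (suffix: state of)
Total morphemes: 3

3 morphemes (un- (prefix: not/reverse) + fair (root) + -ness (suffix: state of))


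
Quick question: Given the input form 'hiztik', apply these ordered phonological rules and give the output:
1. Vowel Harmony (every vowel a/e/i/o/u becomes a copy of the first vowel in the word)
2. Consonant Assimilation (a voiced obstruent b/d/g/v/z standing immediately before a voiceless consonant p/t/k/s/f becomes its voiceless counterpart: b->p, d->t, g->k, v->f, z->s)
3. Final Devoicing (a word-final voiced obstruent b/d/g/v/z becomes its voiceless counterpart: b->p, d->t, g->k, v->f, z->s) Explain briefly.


Starting form: 'hiztik'
Rule 1: Vowel Harmony: all vowels already match. No change.
Rule 2: Consonant Assimilation: voiced obstruent before voiceless consonant becomes voiceless ('zt' -> 'st'). 'hiztik' -> 'histik'
Rule 3: Final Devoicing: final consonant 'k' is not one of the voiced obstruents b/d/g/v/z. No change.
Final form: 'histik'

histik


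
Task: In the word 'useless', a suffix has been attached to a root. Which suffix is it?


The word 'useless' = 'use' (root) + '-less' (suffix). The suffix is '-less'.

less


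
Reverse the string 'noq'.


Reverse 'noq' character by character: 'qon'.

qon


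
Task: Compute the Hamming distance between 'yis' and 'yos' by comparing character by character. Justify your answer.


Alignment:
Position 1: 'y' vs 'y' = match
Position 2: 'i' vs 'o' = DIFFER
Position 3: 's' vs 's' = match
Total differences: 1

1


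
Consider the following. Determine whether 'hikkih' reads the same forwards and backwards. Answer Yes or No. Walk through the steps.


Forward: 'hikkih'
Reversed: 'hikkih'
They are identical.

Yes


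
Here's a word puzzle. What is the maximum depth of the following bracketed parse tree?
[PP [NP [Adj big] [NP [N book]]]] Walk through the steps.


Count bracket nesting levels:
'[' at pos 0: depth = 1
'[' at pos 4: depth = 2
'[' at pos 8: depth = 3
'[' at pos 18: depth = 3
'[' at pos 22: depth = 4
Maximum depth reached: 4

4


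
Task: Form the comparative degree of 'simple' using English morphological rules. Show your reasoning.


Apply comparative formation (ends in e: add -r): 'simple' -> 'simpler'.

simpler


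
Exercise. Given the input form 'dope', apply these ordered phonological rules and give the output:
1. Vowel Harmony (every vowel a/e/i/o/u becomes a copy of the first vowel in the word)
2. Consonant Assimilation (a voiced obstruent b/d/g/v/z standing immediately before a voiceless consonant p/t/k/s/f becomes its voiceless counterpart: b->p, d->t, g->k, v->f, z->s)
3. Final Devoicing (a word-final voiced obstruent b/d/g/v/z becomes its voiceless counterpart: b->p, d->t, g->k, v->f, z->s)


Starting form: 'dope'
Rule 1: Vowel Harmony: all vowels become 'o' (matching first vowel). 'dope' -> 'dopo'
Rule 2: Consonant Assimilation: no voiced obstruent (b/d/g/v/z) stands immediately before a voiceless consonant (p/t/k/s/f). No change.
Rule 3: Final Devoicing: the word ends in the vowel 'o', not a consonant. No change.
Final form: 'dopo'

dopo


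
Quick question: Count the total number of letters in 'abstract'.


Spell out 'abstract' and number each letter: a(1), b(2), s(3), t(4), r(5), a(6), c(7), t(8). Total: 8 letters.

8


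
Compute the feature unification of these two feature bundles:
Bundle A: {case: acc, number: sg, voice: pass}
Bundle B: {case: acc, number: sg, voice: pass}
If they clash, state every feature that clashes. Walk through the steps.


Compare features:
case: A=acc vs B=acc -> unified: acc
number: A=sg vs B=sg -> unified: sg
voice: A=pass vs B=pass -> unified: pass
No clashes found.

Unified: {case: acc, number: sg, voice: pass}


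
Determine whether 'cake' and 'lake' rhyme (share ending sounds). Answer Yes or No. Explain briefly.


Rime (stressed vowel + following sounds) of 'cake': -ake = /eɪk/
Rime of 'lake': -ake = /eɪk/
/eɪk/ and /eɪk/ are the same ending sound, so the words rhyme.

Yes


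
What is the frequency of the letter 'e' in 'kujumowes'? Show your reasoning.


Letter 'e' in 'kujumowes': found at position(s) 8 = 1 occurrence(s).

1
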